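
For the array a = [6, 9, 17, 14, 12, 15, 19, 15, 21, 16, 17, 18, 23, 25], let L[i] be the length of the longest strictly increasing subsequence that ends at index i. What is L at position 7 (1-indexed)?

dp[i] = 1 + max{dp[j] : j<i, a[j]<a[i]} (or 1 if no such j):
i:      1  2  3  4  5  6  7  8  9 10 11 12 13 14
a[i]:   6  9 17 14 12 15 19 15 21 16 17 18 23 25
dp:     1  2  3  3  3  4  5  4  6  5  6  7  8  9
At index 7 the value is 5.

5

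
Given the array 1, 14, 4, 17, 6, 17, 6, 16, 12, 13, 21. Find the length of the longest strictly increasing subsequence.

6

Track the smallest tail for each achievable length (strict):
1 → extends → [1]
14 → extends → [1, 14]
4 → replaces 14 → [1, 4]
17 → extends → [1, 4, 17]
6 → replaces 17 → [1, 4, 6]
17 → extends → [1, 4, 6, 17]
6 → already a tail → [1, 4, 6, 17]
16 → replaces 17 → [1, 4, 6, 16]
12 → replaces 16 → [1, 4, 6, 12]
13 → extends → [1, 4, 6, 12, 13]
21 → extends → [1, 4, 6, 12, 13, 21]
Six tails, so the longest strictly increasing subsequence has length 6 (e.g. 1, 4, 6, 12, 13, 21).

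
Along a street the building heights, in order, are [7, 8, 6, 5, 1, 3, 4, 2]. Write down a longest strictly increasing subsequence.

1, 3, 4

Patience tails give the LIS length; then backtrack through the dp parents:
7 → extends → [7]
8 → extends → [7, 8]
6 → replaces 7 → [6, 8]
5 → replaces 6 → [5, 8]
1 → replaces 5 → [1, 8]
3 → replaces 8 → [1, 3]
4 → extends → [1, 3, 4]
2 → replaces 3 → [1, 2, 4]
Length 3; one witness is 1, 3, 4.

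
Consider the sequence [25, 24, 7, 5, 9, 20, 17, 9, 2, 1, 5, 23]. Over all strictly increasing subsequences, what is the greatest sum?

Let S[i] be the best sum of a strictly increasing subsequence ending at i:
i:      1  2  3  4  5  6  7  8  9 10 11 12
a[i]:  25 24  7  5  9 20 17  9  2  1  5 23
S:     25 24  7  5 16 36 33 16  2  1  7 59
Maximum is 59 (e.g. 7 + 9 + 20 + 23).

59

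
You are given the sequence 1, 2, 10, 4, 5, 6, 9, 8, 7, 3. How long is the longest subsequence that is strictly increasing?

6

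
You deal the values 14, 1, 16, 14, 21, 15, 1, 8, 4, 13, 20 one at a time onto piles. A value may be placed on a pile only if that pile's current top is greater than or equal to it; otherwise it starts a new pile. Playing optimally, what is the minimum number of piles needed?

Place each on the leftmost legal pile:
14 → new pile 1 (tops now [14])
1 → pile 1 (tops now [1])
16 → new pile 2 (tops now [1, 16])
14 → pile 2 (tops now [1, 14])
21 → new pile 3 (tops now [1, 14, 21])
15 → pile 3 (tops now [1, 14, 15])
1 → pile 1 (tops now [1, 14, 15])
8 → pile 2 (tops now [1, 8, 15])
4 → pile 2 (tops now [1, 4, 15])
13 → pile 3 (tops now [1, 4, 13])
20 → new pile 4 (tops now [1, 4, 13, 20])
Four piles.

4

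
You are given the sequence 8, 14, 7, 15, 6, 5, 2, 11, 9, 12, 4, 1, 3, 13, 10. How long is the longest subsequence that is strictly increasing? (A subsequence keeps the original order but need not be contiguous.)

Let dp[i] be the length of the longest such subsequence ending at index i:
i:      1  2  3  4  5  6  7  8  9 10 11 12 13 14 15
a[i]:   8 14  7 15  6  5  2 11  9 12  4  1  3 13 10
dp:     1  2  1  3  1  1  1  2  2  3  2  1  2  4  3
Maximum dp value is 4.

4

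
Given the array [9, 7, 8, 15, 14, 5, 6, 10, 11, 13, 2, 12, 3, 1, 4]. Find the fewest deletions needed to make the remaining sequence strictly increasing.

10

Fewest deletions = n − (longest strictly increasing subsequence).
Patience tails:
9 → extends → [9]
7 → replaces 9 → [7]
8 → extends → [7, 8]
15 → extends → [7, 8, 15]
14 → replaces 15 → [7, 8, 14]
5 → replaces 7 → [5, 8, 14]
6 → replaces 8 → [5, 6, 14]
10 → replaces 14 → [5, 6, 10]
11 → extends → [5, 6, 10, 11]
13 → extends → [5, 6, 10, 11, 13]
2 → replaces 5 → [2, 6, 10, 11, 13]
12 → replaces 13 → [2, 6, 10, 11, 12]
3 → replaces 6 → [2, 3, 10, 11, 12]
1 → replaces 2 → [1, 3, 10, 11, 12]
4 → replaces 10 → [1, 3, 4, 11, 12]
Longest strictly increasing subsequence has length 5, so deletions = 15 − 5 = 10.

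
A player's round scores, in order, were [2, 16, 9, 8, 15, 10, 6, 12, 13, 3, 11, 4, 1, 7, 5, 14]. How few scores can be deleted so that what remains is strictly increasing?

10

Fewest deletions = n − (longest strictly increasing subsequence).
i:      1  2  3  4  5  6  7  8  9 10 11 12 13 14 15 16
a[i]:   2 16  9  8 15 10  6 12 13  3 11  4  1  7  5 14
dp:     1  2  2  2  3  3  2  4  5  2  4  3  1  4  4  6
max dp = 6, so deletions = 16 − 6 = 10.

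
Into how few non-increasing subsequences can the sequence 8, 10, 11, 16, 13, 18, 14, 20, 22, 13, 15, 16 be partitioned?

7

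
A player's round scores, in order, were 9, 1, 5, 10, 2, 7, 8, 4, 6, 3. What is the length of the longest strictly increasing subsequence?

4

Let dp[i] be the length of the longest such subsequence ending at index i:
i:      1  2  3  4  5  6  7  8  9 10
a[i]:   9  1  5 10  2  7  8  4  6  3
dp:     1  1  2  3  2  3  4  3  4  3
Maximum dp value is 4.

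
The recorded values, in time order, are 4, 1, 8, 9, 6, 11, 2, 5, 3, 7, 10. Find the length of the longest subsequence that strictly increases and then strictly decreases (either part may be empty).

6

inc[i] = longest strictly increasing subsequence ending at i; dec[i] = longest strictly decreasing subsequence starting at i:
i:      1  2  3  4  5  6  7  8  9 10 11
a[i]:   4  1  8  9  6 11  2  5  3  7 10
inc:    1  1  2  3  2  4  2  3  3  4  5
dec:    2  1  4  4  3  3  1  2  1  1  1
Best peak at i=4 (value 9): inc=3, dec=4, length 3+4−1 = 6.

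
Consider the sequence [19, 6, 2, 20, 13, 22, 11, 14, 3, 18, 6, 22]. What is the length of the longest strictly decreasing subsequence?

Let dp[i] be the longest strictly decreasing subsequence ending at i:
i:      1  2  3  4  5  6  7  8  9 10 11 12
a[i]:  19  6  2 20 13 22 11 14  3 18  6 22
dp:     1  2  3  1  2  1  3  2  4  2  4  1
Maximum is 4.

4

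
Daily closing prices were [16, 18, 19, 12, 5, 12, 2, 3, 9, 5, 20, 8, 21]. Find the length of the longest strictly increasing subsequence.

5

Track the smallest tail for each achievable length (strict):
16 → extends → [16]
18 → extends → [16, 18]
19 → extends → [16, 18, 19]
12 → replaces 16 → [12, 18, 19]
5 → replaces 12 → [5, 18, 19]
12 → replaces 18 → [5, 12, 19]
2 → replaces 5 → [2, 12, 19]
3 → replaces 12 → [2, 3, 19]
9 → replaces 19 → [2, 3, 9]
5 → replaces 9 → [2, 3, 5]
20 → extends → [2, 3, 5, 20]
8 → replaces 20 → [2, 3, 5, 8]
21 → extends → [2, 3, 5, 8, 21]
Five tails, so the longest strictly increasing subsequence has length 5 (e.g. 16, 18, 19, 20, 21).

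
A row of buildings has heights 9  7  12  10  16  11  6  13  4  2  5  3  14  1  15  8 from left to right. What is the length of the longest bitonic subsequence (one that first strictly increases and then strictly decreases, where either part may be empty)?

inc[i] = longest strictly increasing subsequence ending at i; dec[i] = longest strictly decreasing subsequence starting at i:
i:      1  2  3  4  5  6  7  8  9 10 11 12 13 14 15 16
a[i]:   9  7 12 10 16 11  6 13  4  2  5  3 14  1 15  8
inc:    1  1  2  2  3  3  1  4  1  1  2  2  5  1  6  3
dec:    6  5  6  5  6  5  4  4  3  2  3  2  2  1  2  1
Best peak at i=5 (value 16): inc=3, dec=6, length 3+6−1 = 8.

8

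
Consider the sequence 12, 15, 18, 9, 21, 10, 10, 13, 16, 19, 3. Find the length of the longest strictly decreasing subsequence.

Let dp[i] be the longest strictly decreasing subsequence ending at i:
i:      1  2  3  4  5  6  7  8  9 10 11
a[i]:  12 15 18  9 21 10 10 13 16 19  3
dp:     1  1  1  2  1  2  2  2  2  2  3
Maximum is 3.

3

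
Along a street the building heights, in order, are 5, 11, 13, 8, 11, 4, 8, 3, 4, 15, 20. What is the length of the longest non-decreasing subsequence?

Track the smallest tail for each achievable length (allowing ties):
5 → extends → [5]
11 → extends → [5, 11]
13 → extends → [5, 11, 13]
8 → replaces 11 → [5, 8, 13]
11 → replaces 13 → [5, 8, 11]
4 → replaces 5 → [4, 8, 11]
8 → replaces 11 → [4, 8, 8]
3 → replaces 4 → [3, 8, 8]
4 → replaces 8 → [3, 4, 8]
15 → extends → [3, 4, 8, 15]
20 → extends → [3, 4, 8, 15, 20]
Five tails, so the longest non-decreasing subsequence has length 5 (e.g. 5, 11, 13, 15, 20).

5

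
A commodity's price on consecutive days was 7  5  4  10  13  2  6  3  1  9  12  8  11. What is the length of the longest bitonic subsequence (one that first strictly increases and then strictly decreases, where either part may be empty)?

6

inc[i] = longest strictly increasing subsequence ending at i; dec[i] = longest strictly decreasing subsequence starting at i:
i:      1  2  3  4  5  6  7  8  9 10 11 12 13
a[i]:   7  5  4 10 13  2  6  3  1  9 12  8 11
inc:    1  1  1  2  3  1  2  2  1  3  4  3  4
dec:    5  4  3  4  4  2  3  2  1  2  2  1  1
Best peak at i=5 (value 13): inc=3, dec=4, length 3+4−1 = 6.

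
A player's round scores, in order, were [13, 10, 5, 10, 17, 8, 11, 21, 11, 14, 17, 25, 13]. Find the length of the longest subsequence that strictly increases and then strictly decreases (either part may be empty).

inc[i] = longest strictly increasing subsequence ending at i; dec[i] = longest strictly decreasing subsequence starting at i:
i:      1  2  3  4  5  6  7  8  9 10 11 12 13
a[i]:  13 10  5 10 17  8 11 21 11 14 17 25 13
inc:    1  1  1  2  3  2  3  4  3  4  5  6  4
dec:    3  2  1  2  3  1  1  3  1  2  2  2  1
Best peak at i=12 (value 25): inc=6, dec=2, length 6+2−1 = 7.

7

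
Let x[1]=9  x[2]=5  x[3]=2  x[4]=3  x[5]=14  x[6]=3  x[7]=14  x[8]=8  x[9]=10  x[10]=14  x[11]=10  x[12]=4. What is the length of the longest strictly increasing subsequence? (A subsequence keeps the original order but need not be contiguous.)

5

Track the smallest tail for each achievable length (strict):
9 → extends → [9]
5 → replaces 9 → [5]
2 → replaces 5 → [2]
3 → extends → [2, 3]
14 → extends → [2, 3, 14]
3 → already a tail → [2, 3, 14]
14 → already a tail → [2, 3, 14]
8 → replaces 14 → [2, 3, 8]
10 → extends → [2, 3, 8, 10]
14 → extends → [2, 3, 8, 10, 14]
10 → already a tail → [2, 3, 8, 10, 14]
4 → replaces 8 → [2, 3, 4, 10, 14]
Five tails, so the longest strictly increasing subsequence has length 5 (e.g. 2, 3, 8, 10, 14).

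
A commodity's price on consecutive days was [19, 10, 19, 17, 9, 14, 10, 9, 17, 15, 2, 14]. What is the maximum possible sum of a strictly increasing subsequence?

41

Let S[i] be the best sum of a strictly increasing subsequence ending at i:
i:      1  2  3  4  5  6  7  8  9 10 11 12
a[i]:  19 10 19 17  9 14 10  9 17 15  2 14
S:     19 10 29 27  9 24 19  9 41 39  2 33
Maximum is 41 (e.g. 10 + 14 + 17).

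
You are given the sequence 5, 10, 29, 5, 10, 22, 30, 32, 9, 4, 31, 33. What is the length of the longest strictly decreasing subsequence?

Negate each value so 'decreasing' becomes 'increasing', then run patience tails on the negated sequence:
-5 → extends → [-5]
-10 → replaces -5 → [-10]
-29 → replaces -10 → [-29]
-5 → extends → [-29, -5]
-10 → replaces -5 → [-29, -10]
-22 → replaces -10 → [-29, -22]
-30 → replaces -29 → [-30, -22]
-32 → replaces -30 → [-32, -22]
-9 → extends → [-32, -22, -9]
-4 → extends → [-32, -22, -9, -4]
-31 → replaces -22 → [-32, -31, -9, -4]
-33 → replaces -32 → [-33, -31, -9, -4]
Four tails, so the longest strictly decreasing subsequence of the original has length 4.

4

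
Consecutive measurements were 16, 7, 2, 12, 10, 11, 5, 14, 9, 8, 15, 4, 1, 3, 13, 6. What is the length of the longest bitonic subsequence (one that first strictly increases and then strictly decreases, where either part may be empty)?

8

inc[i] = longest strictly increasing subsequence ending at i; dec[i] = longest strictly decreasing subsequence starting at i:
i:      1  2  3  4  5  6  7  8  9 10 11 12 13 14 15 16
a[i]:  16  7  2 12 10 11  5 14  9  8 15  4  1  3 13  6
inc:    1  1  1  2  2  3  2  4  3  3  5  2  1  2  4  3
dec:    7  4  2  6  5  5  3  5  4  3  3  2  1  1  2  1
Best peak at i=8 (value 14): inc=4, dec=5, length 4+5−1 = 8.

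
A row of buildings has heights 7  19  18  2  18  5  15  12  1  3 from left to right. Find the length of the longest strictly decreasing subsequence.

5

Let dp[i] be the longest strictly decreasing subsequence ending at i:
i:      1  2  3  4  5  6  7  8  9 10
a[i]:   7 19 18  2 18  5 15 12  1  3
dp:     1  1  2  3  2  3  3  4  5  5
Maximum is 5.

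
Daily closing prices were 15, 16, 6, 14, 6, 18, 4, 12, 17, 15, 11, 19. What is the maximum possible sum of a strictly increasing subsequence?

Let S[i] be the best sum of a strictly increasing subsequence ending at i:
i:      1  2  3  4  5  6  7  8  9 10 11 12
a[i]:  15 16  6 14  6 18  4 12 17 15 11 19
S:     15 31  6 20  6 49  4 18 48 35 17 68
Maximum is 68 (e.g. 15 + 16 + 18 + 19).

68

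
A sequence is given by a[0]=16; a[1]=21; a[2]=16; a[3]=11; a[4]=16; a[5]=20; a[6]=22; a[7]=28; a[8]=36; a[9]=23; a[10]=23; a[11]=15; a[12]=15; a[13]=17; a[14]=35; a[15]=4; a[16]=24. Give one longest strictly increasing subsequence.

Patience tails give the LIS length; then backtrack through the dp parents:
16 → extends → [16]
21 → extends → [16, 21]
16 → already a tail → [16, 21]
11 → replaces 16 → [11, 21]
16 → replaces 21 → [11, 16]
20 → extends → [11, 16, 20]
22 → extends → [11, 16, 20, 22]
28 → extends → [11, 16, 20, 22, 28]
36 → extends → [11, 16, 20, 22, 28, 36]
23 → replaces 28 → [11, 16, 20, 22, 23, 36]
23 → already a tail → [11, 16, 20, 22, 23, 36]
15 → replaces 16 → [11, 15, 20, 22, 23, 36]
15 → already a tail → [11, 15, 20, 22, 23, 36]
17 → replaces 20 → [11, 15, 17, 22, 23, 36]
35 → replaces 36 → [11, 15, 17, 22, 23, 35]
4 → replaces 11 → [4, 15, 17, 22, 23, 35]
24 → replaces 35 → [4, 15, 17, 22, 23, 24]
Length 6; one witness is 11, 16, 20, 22, 28, 36.

11, 16, 20, 22, 28, 36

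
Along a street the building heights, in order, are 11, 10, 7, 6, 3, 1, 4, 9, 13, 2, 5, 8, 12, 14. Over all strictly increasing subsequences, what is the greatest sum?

Let S[i] be the best sum of a strictly increasing subsequence ending at i:
i:      1  2  3  4  5  6  7  8  9 10 11 12 13 14
a[i]:  11 10  7  6  3  1  4  9 13  2  5  8 12 14
S:     11 10  7  6  3  1  7 16 29  3 12 20 32 46
Maximum is 46 (e.g. 3 + 4 + 5 + 8 + 12 + 14).

46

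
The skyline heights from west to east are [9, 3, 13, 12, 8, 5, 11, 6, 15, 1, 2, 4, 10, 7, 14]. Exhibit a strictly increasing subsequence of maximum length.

3, 5, 6, 10, 14

Patience tails give the LIS length; then backtrack through the dp parents:
9 → extends → [9]
3 → replaces 9 → [3]
13 → extends → [3, 13]
12 → replaces 13 → [3, 12]
8 → replaces 12 → [3, 8]
5 → replaces 8 → [3, 5]
11 → extends → [3, 5, 11]
6 → replaces 11 → [3, 5, 6]
15 → extends → [3, 5, 6, 15]
1 → replaces 3 → [1, 5, 6, 15]
2 → replaces 5 → [1, 2, 6, 15]
4 → replaces 6 → [1, 2, 4, 15]
10 → replaces 15 → [1, 2, 4, 10]
7 → replaces 10 → [1, 2, 4, 7]
14 → extends → [1, 2, 4, 7, 14]
Length 5; one witness is 3, 5, 6, 10, 14.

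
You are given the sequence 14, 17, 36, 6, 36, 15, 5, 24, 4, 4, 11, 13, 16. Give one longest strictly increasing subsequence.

Patience tails give the LIS length; then backtrack through the dp parents:
14 → extends → [14]
17 → extends → [14, 17]
36 → extends → [14, 17, 36]
6 → replaces 14 → [6, 17, 36]
36 → already a tail → [6, 17, 36]
15 → replaces 17 → [6, 15, 36]
5 → replaces 6 → [5, 15, 36]
24 → replaces 36 → [5, 15, 24]
4 → replaces 5 → [4, 15, 24]
4 → already a tail → [4, 15, 24]
11 → replaces 15 → [4, 11, 24]
13 → replaces 24 → [4, 11, 13]
16 → extends → [4, 11, 13, 16]
Length 4; one witness is 6, 11, 13, 16.

6, 11, 13, 16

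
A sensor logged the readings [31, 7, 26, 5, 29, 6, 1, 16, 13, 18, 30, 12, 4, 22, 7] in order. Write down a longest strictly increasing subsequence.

Patience tails give the LIS length; then backtrack through the dp parents:
31 → extends → [31]
7 → replaces 31 → [7]
26 → extends → [7, 26]
5 → replaces 7 → [5, 26]
29 → extends → [5, 26, 29]
6 → replaces 26 → [5, 6, 29]
1 → replaces 5 → [1, 6, 29]
16 → replaces 29 → [1, 6, 16]
13 → replaces 16 → [1, 6, 13]
18 → extends → [1, 6, 13, 18]
30 → extends → [1, 6, 13, 18, 30]
12 → replaces 13 → [1, 6, 12, 18, 30]
4 → replaces 6 → [1, 4, 12, 18, 30]
22 → replaces 30 → [1, 4, 12, 18, 22]
7 → replaces 12 → [1, 4, 7, 18, 22]
Length 5; one witness is 5, 6, 16, 18, 30.

5, 6, 16, 18, 30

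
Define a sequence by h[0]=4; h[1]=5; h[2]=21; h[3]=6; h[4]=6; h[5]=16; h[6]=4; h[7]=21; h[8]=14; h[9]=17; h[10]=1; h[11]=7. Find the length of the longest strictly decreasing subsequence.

Negate each value so 'decreasing' becomes 'increasing', then run patience tails on the negated sequence:
-4 → extends → [-4]
-5 → replaces -4 → [-5]
-21 → replaces -5 → [-21]
-6 → extends → [-21, -6]
-6 → already a tail → [-21, -6]
-16 → replaces -6 → [-21, -16]
-4 → extends → [-21, -16, -4]
-21 → already a tail → [-21, -16, -4]
-14 → replaces -4 → [-21, -16, -14]
-17 → replaces -16 → [-21, -17, -14]
-1 → extends → [-21, -17, -14, -1]
-7 → replaces -1 → [-21, -17, -14, -7]
Four tails, so the longest strictly decreasing subsequence of the original has length 4.

4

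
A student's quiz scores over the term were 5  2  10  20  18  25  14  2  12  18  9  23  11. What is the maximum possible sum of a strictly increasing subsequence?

Let S[i] be the best sum of a strictly increasing subsequence ending at i:
i:      1  2  3  4  5  6  7  8  9 10 11 12 13
a[i]:   5  2 10 20 18 25 14  2 12 18  9 23 11
S:      5  2 15 35 33 60 29  2 27 47 14 70 26
Maximum is 70 (e.g. 5 + 10 + 14 + 18 + 23).

70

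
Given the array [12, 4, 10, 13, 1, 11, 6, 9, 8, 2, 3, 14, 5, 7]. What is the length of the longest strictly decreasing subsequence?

5

Let dp[i] be the longest strictly decreasing subsequence ending at i:
i:      1  2  3  4  5  6  7  8  9 10 11 12 13 14
a[i]:  12  4 10 13  1 11  6  9  8  2  3 14  5  7
dp:     1  2  2  1  3  2  3  3  4  5  5  1  5  5
Maximum is 5.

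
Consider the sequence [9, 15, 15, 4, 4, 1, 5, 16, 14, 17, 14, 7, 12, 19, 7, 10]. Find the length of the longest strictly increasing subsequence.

Track the smallest tail for each achievable length (strict):
9 → extends → [9]
15 → extends → [9, 15]
15 → already a tail → [9, 15]
4 → replaces 9 → [4, 15]
4 → already a tail → [4, 15]
1 → replaces 4 → [1, 15]
5 → replaces 15 → [1, 5]
16 → extends → [1, 5, 16]
14 → replaces 16 → [1, 5, 14]
17 → extends → [1, 5, 14, 17]
14 → already a tail → [1, 5, 14, 17]
7 → replaces 14 → [1, 5, 7, 17]
12 → replaces 17 → [1, 5, 7, 12]
19 → extends → [1, 5, 7, 12, 19]
7 → already a tail → [1, 5, 7, 12, 19]
10 → replaces 12 → [1, 5, 7, 10, 19]
Five tails, so the longest strictly increasing subsequence has length 5 (e.g. 9, 15, 16, 17, 19).

5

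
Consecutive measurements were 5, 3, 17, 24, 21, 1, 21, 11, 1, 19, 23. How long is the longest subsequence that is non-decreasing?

5

Track the smallest tail for each achievable length (allowing ties):
5 → extends → [5]
3 → replaces 5 → [3]
17 → extends → [3, 17]
24 → extends → [3, 17, 24]
21 → replaces 24 → [3, 17, 21]
1 → replaces 3 → [1, 17, 21]
21 → extends → [1, 17, 21, 21]
11 → replaces 17 → [1, 11, 21, 21]
1 → replaces 11 → [1, 1, 21, 21]
19 → replaces 21 → [1, 1, 19, 21]
23 → extends → [1, 1, 19, 21, 23]
Five tails, so the longest non-decreasing subsequence has length 5 (e.g. 5, 17, 21, 21, 23).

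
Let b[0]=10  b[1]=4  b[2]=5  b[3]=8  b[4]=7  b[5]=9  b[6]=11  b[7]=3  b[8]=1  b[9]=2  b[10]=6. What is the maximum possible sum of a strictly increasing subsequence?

37

Let S[i] be the best sum of a strictly increasing subsequence ending at i:
i:      0  1  2  3  4  5  6  7  8  9 10
b[i]:  10  4  5  8  7  9 11  3  1  2  6
S:     10  4  9 17 16 26 37  3  1  3 15
Maximum is 37 (e.g. 4 + 5 + 8 + 9 + 11).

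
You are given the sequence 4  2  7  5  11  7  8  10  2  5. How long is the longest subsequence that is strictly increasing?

5

Let dp[i] be the length of the longest such subsequence ending at index i:
i:      1  2  3  4  5  6  7  8  9 10
a[i]:   4  2  7  5 11  7  8 10  2  5
dp:     1  1  2  2  3  3  4  5  1  2
Maximum dp value is 5.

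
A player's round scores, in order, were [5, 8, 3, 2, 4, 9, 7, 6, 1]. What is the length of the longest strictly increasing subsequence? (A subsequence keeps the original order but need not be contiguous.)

3

Let dp[i] be the length of the longest such subsequence ending at index i:
i:     1 2 3 4 5 6 7 8 9
a[i]:  5 8 3 2 4 9 7 6 1
dp:    1 2 1 1 2 3 3 3 1
Maximum dp value is 3.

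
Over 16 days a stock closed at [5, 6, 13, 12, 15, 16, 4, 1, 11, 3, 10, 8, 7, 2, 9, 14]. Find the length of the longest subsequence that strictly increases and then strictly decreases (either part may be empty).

10

inc[i] = longest strictly increasing subsequence ending at i; dec[i] = longest strictly decreasing subsequence starting at i:
i:      1  2  3  4  5  6  7  8  9 10 11 12 13 14 15 16
a[i]:   5  6 13 12 15 16  4  1 11  3 10  8  7  2  9 14
inc:    1  2  3  3  4  5  1  1  3  2  3  3  3  2  4  5
dec:    4  4  7  6  6  6  3  1  5  2  4  3  2  1  1  1
Best peak at i=6 (value 16): inc=5, dec=6, length 5+6−1 = 10.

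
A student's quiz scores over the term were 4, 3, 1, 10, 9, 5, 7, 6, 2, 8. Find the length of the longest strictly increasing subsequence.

Track the smallest tail for each achievable length (strict):
4 → extends → [4]
3 → replaces 4 → [3]
1 → replaces 3 → [1]
10 → extends → [1, 10]
9 → replaces 10 → [1, 9]
5 → replaces 9 → [1, 5]
7 → extends → [1, 5, 7]
6 → replaces 7 → [1, 5, 6]
2 → replaces 5 → [1, 2, 6]
8 → extends → [1, 2, 6, 8]
Four tails, so the longest strictly increasing subsequence has length 4 (e.g. 4, 5, 7, 8).

4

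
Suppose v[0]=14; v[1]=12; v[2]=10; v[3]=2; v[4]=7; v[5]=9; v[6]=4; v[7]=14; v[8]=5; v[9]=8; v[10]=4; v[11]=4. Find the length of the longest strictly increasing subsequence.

Let dp[i] be the length of the longest such subsequence ending at index i:
i:      0  1  2  3  4  5  6  7  8  9 10 11
v[i]:  14 12 10  2  7  9  4 14  5  8  4  4
dp:     1  1  1  1  2  3  2  4  3  4  2  2
Maximum dp value is 4.

4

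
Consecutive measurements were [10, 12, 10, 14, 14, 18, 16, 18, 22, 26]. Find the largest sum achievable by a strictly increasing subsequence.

118

Let S[i] be the best sum of a strictly increasing subsequence ending at i:
i:       1   2   3   4   5   6   7   8   9  10
a[i]:   10  12  10  14  14  18  16  18  22  26
S:      10  22  10  36  36  54  52  70  92 118
Maximum is 118 (e.g. 10 + 12 + 14 + 16 + 18 + 22 + 26).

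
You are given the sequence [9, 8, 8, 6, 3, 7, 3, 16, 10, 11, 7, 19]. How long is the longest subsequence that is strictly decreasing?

Let dp[i] be the longest strictly decreasing subsequence ending at i:
i:      1  2  3  4  5  6  7  8  9 10 11 12
a[i]:   9  8  8  6  3  7  3 16 10 11  7 19
dp:     1  2  2  3  4  3  4  1  2  2  3  1
Maximum is 4.

4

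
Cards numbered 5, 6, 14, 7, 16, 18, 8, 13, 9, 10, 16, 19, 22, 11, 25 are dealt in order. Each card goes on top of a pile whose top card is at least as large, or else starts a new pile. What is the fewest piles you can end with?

The minimum number of non-increasing subsequences covering a sequence equals the length of its longest strictly increasing subsequence.
LIS length is 10 (e.g. 5, 6, 7, 8, 9, 10, 16, 19, 22, 25), so 10 piles are needed.

10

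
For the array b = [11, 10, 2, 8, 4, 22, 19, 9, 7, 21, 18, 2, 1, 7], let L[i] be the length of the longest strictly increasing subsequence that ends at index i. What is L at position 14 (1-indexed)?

3

dp[i] = 1 + max{dp[j] : j<i, b[j]<b[i]} (or 1 if no such j):
i:      1  2  3  4  5  6  7  8  9 10 11 12 13 14
b[i]:  11 10  2  8  4 22 19  9  7 21 18  2  1  7
dp:     1  1  1  2  2  3  3  3  3  4  4  1  1  3
At index 14 the value is 3.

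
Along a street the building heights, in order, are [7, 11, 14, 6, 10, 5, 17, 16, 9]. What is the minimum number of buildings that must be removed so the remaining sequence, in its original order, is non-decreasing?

5

Fewest deletions = n − (longest non-decreasing subsequence).
i:      1  2  3  4  5  6  7  8  9
a[i]:   7 11 14  6 10  5 17 16  9
dp:     1  2  3  1  2  1  4  4  2
max dp = 4, so deletions = 9 − 4 = 5.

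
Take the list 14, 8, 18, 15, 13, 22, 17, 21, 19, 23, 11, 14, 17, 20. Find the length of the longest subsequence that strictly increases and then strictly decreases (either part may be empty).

6

inc[i] = longest strictly increasing subsequence ending at i; dec[i] = longest strictly decreasing subsequence starting at i:
i:      1  2  3  4  5  6  7  8  9 10 11 12 13 14
a[i]:  14  8 18 15 13 22 17 21 19 23 11 14 17 20
inc:    1  1  2  2  2  3  3  4  4  5  2  3  4  5
dec:    3  1  4  3  2  4  2  3  2  2  1  1  1  1
Best peak at i=6 (value 22): inc=3, dec=4, length 3+4−1 = 6.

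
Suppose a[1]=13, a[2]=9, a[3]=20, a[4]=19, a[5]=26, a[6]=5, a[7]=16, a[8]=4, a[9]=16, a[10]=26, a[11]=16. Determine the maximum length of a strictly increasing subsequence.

3

Track the smallest tail for each achievable length (strict):
13 → extends → [13]
9 → replaces 13 → [9]
20 → extends → [9, 20]
19 → replaces 20 → [9, 19]
26 → extends → [9, 19, 26]
5 → replaces 9 → [5, 19, 26]
16 → replaces 19 → [5, 16, 26]
4 → replaces 5 → [4, 16, 26]
16 → already a tail → [4, 16, 26]
26 → already a tail → [4, 16, 26]
16 → already a tail → [4, 16, 26]
Three tails, so the longest strictly increasing subsequence has length 3 (e.g. 13, 20, 26).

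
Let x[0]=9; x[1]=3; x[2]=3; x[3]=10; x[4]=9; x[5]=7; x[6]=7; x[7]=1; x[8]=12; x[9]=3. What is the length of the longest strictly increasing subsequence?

3

Track the smallest tail for each achievable length (strict):
9 → extends → [9]
3 → replaces 9 → [3]
3 → already a tail → [3]
10 → extends → [3, 10]
9 → replaces 10 → [3, 9]
7 → replaces 9 → [3, 7]
7 → already a tail → [3, 7]
1 → replaces 3 → [1, 7]
12 → extends → [1, 7, 12]
3 → replaces 7 → [1, 3, 12]
Three tails, so the longest strictly increasing subsequence has length 3 (e.g. 9, 10, 12).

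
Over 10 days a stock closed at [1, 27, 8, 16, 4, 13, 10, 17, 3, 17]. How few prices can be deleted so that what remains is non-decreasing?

Fewest deletions = n − (longest non-decreasing subsequence).
Patience tails:
1 → extends → [1]
27 → extends → [1, 27]
8 → replaces 27 → [1, 8]
16 → extends → [1, 8, 16]
4 → replaces 8 → [1, 4, 16]
13 → replaces 16 → [1, 4, 13]
10 → replaces 13 → [1, 4, 10]
17 → extends → [1, 4, 10, 17]
3 → replaces 4 → [1, 3, 10, 17]
17 → extends → [1, 3, 10, 17, 17]
Longest non-decreasing subsequence has length 5, so deletions = 10 − 5 = 5.

5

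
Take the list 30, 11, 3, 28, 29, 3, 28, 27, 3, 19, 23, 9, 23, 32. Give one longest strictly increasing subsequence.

11, 28, 29, 32

Patience tails give the LIS length; then backtrack through the dp parents:
30 → extends → [30]
11 → replaces 30 → [11]
3 → replaces 11 → [3]
28 → extends → [3, 28]
29 → extends → [3, 28, 29]
3 → already a tail → [3, 28, 29]
28 → already a tail → [3, 28, 29]
27 → replaces 28 → [3, 27, 29]
3 → already a tail → [3, 27, 29]
19 → replaces 27 → [3, 19, 29]
23 → replaces 29 → [3, 19, 23]
9 → replaces 19 → [3, 9, 23]
23 → already a tail → [3, 9, 23]
32 → extends → [3, 9, 23, 32]
Length 4; one witness is 11, 28, 29, 32.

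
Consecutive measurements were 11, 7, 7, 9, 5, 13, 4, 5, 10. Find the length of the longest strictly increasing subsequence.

3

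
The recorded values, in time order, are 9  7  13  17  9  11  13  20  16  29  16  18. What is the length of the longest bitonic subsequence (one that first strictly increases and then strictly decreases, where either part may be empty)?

inc[i] = longest strictly increasing subsequence ending at i; dec[i] = longest strictly decreasing subsequence starting at i:
i:      1  2  3  4  5  6  7  8  9 10 11 12
a[i]:   9  7 13 17  9 11 13 20 16 29 16 18
inc:    1  1  2  3  2  3  4  5  5  6  5  6
dec:    2  1  2  2  1  1  1  2  1  2  1  1
Best peak at i=10 (value 29): inc=6, dec=2, length 6+2−1 = 7.

7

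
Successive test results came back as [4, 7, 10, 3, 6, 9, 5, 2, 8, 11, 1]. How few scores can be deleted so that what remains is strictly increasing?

Fewest deletions = n − (longest strictly increasing subsequence).
Patience tails:
4 → extends → [4]
7 → extends → [4, 7]
10 → extends → [4, 7, 10]
3 → replaces 4 → [3, 7, 10]
6 → replaces 7 → [3, 6, 10]
9 → replaces 10 → [3, 6, 9]
5 → replaces 6 → [3, 5, 9]
2 → replaces 3 → [2, 5, 9]
8 → replaces 9 → [2, 5, 8]
11 → extends → [2, 5, 8, 11]
1 → replaces 2 → [1, 5, 8, 11]
Longest strictly increasing subsequence has length 4, so deletions = 11 − 4 = 7.

7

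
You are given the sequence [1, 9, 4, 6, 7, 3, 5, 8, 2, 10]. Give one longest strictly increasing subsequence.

1, 4, 6, 7, 8, 10

Patience tails give the LIS length; then backtrack through the dp parents:
1 → extends → [1]
9 → extends → [1, 9]
4 → replaces 9 → [1, 4]
6 → extends → [1, 4, 6]
7 → extends → [1, 4, 6, 7]
3 → replaces 4 → [1, 3, 6, 7]
5 → replaces 6 → [1, 3, 5, 7]
8 → extends → [1, 3, 5, 7, 8]
2 → replaces 3 → [1, 2, 5, 7, 8]
10 → extends → [1, 2, 5, 7, 8, 10]
Length 6; one witness is 1, 4, 6, 7, 8, 10.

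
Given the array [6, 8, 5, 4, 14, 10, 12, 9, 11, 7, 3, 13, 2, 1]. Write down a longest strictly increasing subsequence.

6, 8, 10, 12, 13

Patience tails give the LIS length; then backtrack through the dp parents:
6 → extends → [6]
8 → extends → [6, 8]
5 → replaces 6 → [5, 8]
4 → replaces 5 → [4, 8]
14 → extends → [4, 8, 14]
10 → replaces 14 → [4, 8, 10]
12 → extends → [4, 8, 10, 12]
9 → replaces 10 → [4, 8, 9, 12]
11 → replaces 12 → [4, 8, 9, 11]
7 → replaces 8 → [4, 7, 9, 11]
3 → replaces 4 → [3, 7, 9, 11]
13 → extends → [3, 7, 9, 11, 13]
2 → replaces 3 → [2, 7, 9, 11, 13]
1 → replaces 2 → [1, 7, 9, 11, 13]
Length 5; one witness is 6, 8, 10, 12, 13.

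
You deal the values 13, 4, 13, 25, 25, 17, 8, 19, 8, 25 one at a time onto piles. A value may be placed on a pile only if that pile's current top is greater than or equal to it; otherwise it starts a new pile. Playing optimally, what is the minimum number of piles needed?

Place each on the leftmost legal pile:
13 → new pile 1 (tops now [13])
4 → pile 1 (tops now [4])
13 → new pile 2 (tops now [4, 13])
25 → new pile 3 (tops now [4, 13, 25])
25 → pile 3 (tops now [4, 13, 25])
17 → pile 3 (tops now [4, 13, 17])
8 → pile 2 (tops now [4, 8, 17])
19 → new pile 4 (tops now [4, 8, 17, 19])
8 → pile 2 (tops now [4, 8, 17, 19])
25 → new pile 5 (tops now [4, 8, 17, 19, 25])
Five piles.

5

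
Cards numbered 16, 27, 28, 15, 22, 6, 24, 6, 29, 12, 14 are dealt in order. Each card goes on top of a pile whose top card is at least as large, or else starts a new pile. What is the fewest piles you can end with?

4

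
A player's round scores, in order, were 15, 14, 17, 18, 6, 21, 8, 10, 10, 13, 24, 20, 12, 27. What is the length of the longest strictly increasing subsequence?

Track the smallest tail for each achievable length (strict):
15 → extends → [15]
14 → replaces 15 → [14]
17 → extends → [14, 17]
18 → extends → [14, 17, 18]
6 → replaces 14 → [6, 17, 18]
21 → extends → [6, 17, 18, 21]
8 → replaces 17 → [6, 8, 18, 21]
10 → replaces 18 → [6, 8, 10, 21]
10 → already a tail → [6, 8, 10, 21]
13 → replaces 21 → [6, 8, 10, 13]
24 → extends → [6, 8, 10, 13, 24]
20 → replaces 24 → [6, 8, 10, 13, 20]
12 → replaces 13 → [6, 8, 10, 12, 20]
27 → extends → [6, 8, 10, 12, 20, 27]
Six tails, so the longest strictly increasing subsequence has length 6 (e.g. 15, 17, 18, 21, 24, 27).

6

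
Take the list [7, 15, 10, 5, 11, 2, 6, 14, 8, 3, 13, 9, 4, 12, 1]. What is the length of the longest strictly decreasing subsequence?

6

Negate each value so 'decreasing' becomes 'increasing', then run patience tails on the negated sequence:
-7 → extends → [-7]
-15 → replaces -7 → [-15]
-10 → extends → [-15, -10]
-5 → extends → [-15, -10, -5]
-11 → replaces -10 → [-15, -11, -5]
-2 → extends → [-15, -11, -5, -2]
-6 → replaces -5 → [-15, -11, -6, -2]
-14 → replaces -11 → [-15, -14, -6, -2]
-8 → replaces -6 → [-15, -14, -8, -2]
-3 → replaces -2 → [-15, -14, -8, -3]
-13 → replaces -8 → [-15, -14, -13, -3]
-9 → replaces -3 → [-15, -14, -13, -9]
-4 → extends → [-15, -14, -13, -9, -4]
-12 → replaces -9 → [-15, -14, -13, -12, -4]
-1 → extends → [-15, -14, -13, -12, -4, -1]
Six tails, so the longest strictly decreasing subsequence of the original has length 6.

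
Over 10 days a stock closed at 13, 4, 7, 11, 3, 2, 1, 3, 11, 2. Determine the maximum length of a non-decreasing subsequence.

4

Track the smallest tail for each achievable length (allowing ties):
13 → extends → [13]
4 → replaces 13 → [4]
7 → extends → [4, 7]
11 → extends → [4, 7, 11]
3 → replaces 4 → [3, 7, 11]
2 → replaces 3 → [2, 7, 11]
1 → replaces 2 → [1, 7, 11]
3 → replaces 7 → [1, 3, 11]
11 → extends → [1, 3, 11, 11]
2 → replaces 3 → [1, 2, 11, 11]
Four tails, so the longest non-decreasing subsequence has length 4 (e.g. 4, 7, 11, 11).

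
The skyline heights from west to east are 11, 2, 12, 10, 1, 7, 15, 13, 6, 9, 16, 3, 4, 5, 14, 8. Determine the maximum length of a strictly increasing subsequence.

5

Let dp[i] be the length of the longest such subsequence ending at index i:
i:      1  2  3  4  5  6  7  8  9 10 11 12 13 14 15 16
a[i]:  11  2 12 10  1  7 15 13  6  9 16  3  4  5 14  8
dp:     1  1  2  2  1  2  3  3  2  3  4  2  3  4  5  5
Maximum dp value is 5.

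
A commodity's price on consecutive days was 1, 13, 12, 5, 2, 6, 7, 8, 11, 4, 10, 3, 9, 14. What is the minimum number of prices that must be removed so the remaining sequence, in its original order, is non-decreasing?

7

Fewest deletions = n − (longest non-decreasing subsequence).
i:      1  2  3  4  5  6  7  8  9 10 11 12 13 14
a[i]:   1 13 12  5  2  6  7  8 11  4 10  3  9 14
dp:     1  2  2  2  2  3  4  5  6  3  6  3  6  7
max dp = 7, so deletions = 14 − 7 = 7.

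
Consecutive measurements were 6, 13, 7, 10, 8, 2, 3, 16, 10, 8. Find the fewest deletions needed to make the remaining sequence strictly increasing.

6

Fewest deletions = n − (longest strictly increasing subsequence).
Patience tails:
6 → extends → [6]
13 → extends → [6, 13]
7 → replaces 13 → [6, 7]
10 → extends → [6, 7, 10]
8 → replaces 10 → [6, 7, 8]
2 → replaces 6 → [2, 7, 8]
3 → replaces 7 → [2, 3, 8]
16 → extends → [2, 3, 8, 16]
10 → replaces 16 → [2, 3, 8, 10]
8 → already a tail → [2, 3, 8, 10]
Longest strictly increasing subsequence has length 4, so deletions = 10 − 4 = 6.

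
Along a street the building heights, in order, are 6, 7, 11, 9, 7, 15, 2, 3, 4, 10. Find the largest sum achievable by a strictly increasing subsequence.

39

Let S[i] be the best sum of a strictly increasing subsequence ending at i:
i:      1  2  3  4  5  6  7  8  9 10
a[i]:   6  7 11  9  7 15  2  3  4 10
S:      6 13 24 22 13 39  2  5  9 32
Maximum is 39 (e.g. 6 + 7 + 11 + 15).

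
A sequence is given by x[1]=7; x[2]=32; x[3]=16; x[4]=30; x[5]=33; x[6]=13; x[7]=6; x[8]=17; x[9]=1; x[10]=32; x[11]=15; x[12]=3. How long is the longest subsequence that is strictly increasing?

4

Let dp[i] be the length of the longest such subsequence ending at index i:
i:      1  2  3  4  5  6  7  8  9 10 11 12
x[i]:   7 32 16 30 33 13  6 17  1 32 15  3
dp:     1  2  2  3  4  2  1  3  1  4  3  2
Maximum dp value is 4.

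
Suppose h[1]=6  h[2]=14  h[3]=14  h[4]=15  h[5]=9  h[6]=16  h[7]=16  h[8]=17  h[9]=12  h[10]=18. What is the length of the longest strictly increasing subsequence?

Track the smallest tail for each achievable length (strict):
6 → extends → [6]
14 → extends → [6, 14]
14 → already a tail → [6, 14]
15 → extends → [6, 14, 15]
9 → replaces 14 → [6, 9, 15]
16 → extends → [6, 9, 15, 16]
16 → already a tail → [6, 9, 15, 16]
17 → extends → [6, 9, 15, 16, 17]
12 → replaces 15 → [6, 9, 12, 16, 17]
18 → extends → [6, 9, 12, 16, 17, 18]
Six tails, so the longest strictly increasing subsequence has length 6 (e.g. 6, 14, 15, 16, 17, 18).

6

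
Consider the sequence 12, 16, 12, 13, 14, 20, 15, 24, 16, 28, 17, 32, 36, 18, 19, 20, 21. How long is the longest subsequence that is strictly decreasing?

2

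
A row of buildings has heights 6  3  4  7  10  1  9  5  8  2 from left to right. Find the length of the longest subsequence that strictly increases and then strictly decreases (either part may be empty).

inc[i] = longest strictly increasing subsequence ending at i; dec[i] = longest strictly decreasing subsequence starting at i:
i:      1  2  3  4  5  6  7  8  9 10
a[i]:   6  3  4  7 10  1  9  5  8  2
inc:    1  1  2  3  4  1  4  3  4  2
dec:    3  2  2  3  4  1  3  2  2  1
Best peak at i=5 (value 10): inc=4, dec=4, length 4+4−1 = 7.

7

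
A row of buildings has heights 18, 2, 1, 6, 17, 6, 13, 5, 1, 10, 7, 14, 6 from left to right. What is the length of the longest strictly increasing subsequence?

Let dp[i] be the length of the longest such subsequence ending at index i:
i:      1  2  3  4  5  6  7  8  9 10 11 12 13
a[i]:  18  2  1  6 17  6 13  5  1 10  7 14  6
dp:     1  1  1  2  3  2  3  2  1  3  3  4  3
Maximum dp value is 4.

4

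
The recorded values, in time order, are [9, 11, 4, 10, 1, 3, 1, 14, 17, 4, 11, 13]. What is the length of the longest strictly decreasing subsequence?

4

Negate each value so 'decreasing' becomes 'increasing', then run patience tails on the negated sequence:
-9 → extends → [-9]
-11 → replaces -9 → [-11]
-4 → extends → [-11, -4]
-10 → replaces -4 → [-11, -10]
-1 → extends → [-11, -10, -1]
-3 → replaces -1 → [-11, -10, -3]
-1 → extends → [-11, -10, -3, -1]
-14 → replaces -11 → [-14, -10, -3, -1]
-17 → replaces -14 → [-17, -10, -3, -1]
-4 → replaces -3 → [-17, -10, -4, -1]
-11 → replaces -10 → [-17, -11, -4, -1]
-13 → replaces -11 → [-17, -13, -4, -1]
Four tails, so the longest strictly decreasing subsequence of the original has length 4.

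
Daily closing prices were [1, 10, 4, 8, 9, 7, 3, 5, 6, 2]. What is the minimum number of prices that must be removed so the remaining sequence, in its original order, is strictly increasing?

Fewest deletions = n − (longest strictly increasing subsequence).
Patience tails:
1 → extends → [1]
10 → extends → [1, 10]
4 → replaces 10 → [1, 4]
8 → extends → [1, 4, 8]
9 → extends → [1, 4, 8, 9]
7 → replaces 8 → [1, 4, 7, 9]
3 → replaces 4 → [1, 3, 7, 9]
5 → replaces 7 → [1, 3, 5, 9]
6 → replaces 9 → [1, 3, 5, 6]
2 → replaces 3 → [1, 2, 5, 6]
Longest strictly increasing subsequence has length 4, so deletions = 10 − 4 = 6.

6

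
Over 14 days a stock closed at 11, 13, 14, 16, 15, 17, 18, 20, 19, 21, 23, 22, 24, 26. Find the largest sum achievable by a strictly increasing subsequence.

Let S[i] be the best sum of a strictly increasing subsequence ending at i:
i:       1   2   3   4   5   6   7   8   9  10  11  12  13  14
a[i]:   11  13  14  16  15  17  18  20  19  21  23  22  24  26
S:      11  24  38  54  53  71  89 109 108 130 153 152 177 203
Maximum is 203 (e.g. 11 + 13 + 14 + 16 + 17 + 18 + 20 + 21 + 23 + 24 + 26).

203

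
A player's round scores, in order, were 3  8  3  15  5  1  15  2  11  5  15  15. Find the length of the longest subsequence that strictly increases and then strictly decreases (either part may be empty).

inc[i] = longest strictly increasing subsequence ending at i; dec[i] = longest strictly decreasing subsequence starting at i:
i:      1  2  3  4  5  6  7  8  9 10 11 12
a[i]:   3  8  3 15  5  1 15  2 11  5 15 15
inc:    1  2  1  3  2  1  3  2  3  3  4  4
dec:    2  3  2  3  2  1  3  1  2  1  1  1
Best peak at i=4 (value 15): inc=3, dec=3, length 3+3−1 = 5.

5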